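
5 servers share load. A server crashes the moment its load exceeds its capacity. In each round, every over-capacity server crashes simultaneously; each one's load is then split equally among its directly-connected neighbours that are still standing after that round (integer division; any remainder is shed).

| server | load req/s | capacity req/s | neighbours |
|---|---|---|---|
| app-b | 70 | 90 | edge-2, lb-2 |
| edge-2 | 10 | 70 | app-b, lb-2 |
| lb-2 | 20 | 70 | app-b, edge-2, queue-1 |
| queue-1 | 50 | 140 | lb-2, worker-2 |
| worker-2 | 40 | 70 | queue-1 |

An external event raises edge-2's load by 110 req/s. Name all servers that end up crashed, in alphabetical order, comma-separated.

app-b, edge-2, lb-2

Round 1 — edge-2 at 120 > 70. edge-2 crashes.
  edge-2 sheds 120 req/s to app-b, lb-2: 60 each.
    app-b: 70+60 = 130 > 90
    lb-2: 20+60 = 80 > 70
Round 2 — app-b, lb-2 crash.
  app-b sheds 130 req/s: no online neighbours, lost.
  lb-2 sheds 80 req/s to queue-1: 80 each.
    queue-1: 50+80 = 130 ≤ 140
No further crashes.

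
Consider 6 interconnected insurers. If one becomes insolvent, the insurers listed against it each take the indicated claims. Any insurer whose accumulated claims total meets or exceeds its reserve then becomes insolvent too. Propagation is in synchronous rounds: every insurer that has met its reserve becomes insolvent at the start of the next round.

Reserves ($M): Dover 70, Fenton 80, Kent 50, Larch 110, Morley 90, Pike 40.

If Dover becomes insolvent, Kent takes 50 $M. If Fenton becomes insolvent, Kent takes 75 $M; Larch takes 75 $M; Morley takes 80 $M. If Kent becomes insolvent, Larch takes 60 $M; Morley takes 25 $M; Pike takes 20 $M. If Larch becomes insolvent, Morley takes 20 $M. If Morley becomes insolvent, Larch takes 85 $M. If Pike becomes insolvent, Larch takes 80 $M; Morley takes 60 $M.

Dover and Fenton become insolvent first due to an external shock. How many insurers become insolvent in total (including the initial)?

Round 1 — Dover, Fenton become insolvent (initial).
  Kent: +50+75 → 125 ≥ 50
  Larch: +75 → 75 < 110
  Morley: +80 → 80 < 90
Round 2 — Kent becomes insolvent.
  Larch: +60 → 135 ≥ 110
  Morley: +25 → 105 ≥ 90
  Pike: +20 → 20 < 40
Round 3 — Larch, Morley become insolvent.
No further insolvencies.

5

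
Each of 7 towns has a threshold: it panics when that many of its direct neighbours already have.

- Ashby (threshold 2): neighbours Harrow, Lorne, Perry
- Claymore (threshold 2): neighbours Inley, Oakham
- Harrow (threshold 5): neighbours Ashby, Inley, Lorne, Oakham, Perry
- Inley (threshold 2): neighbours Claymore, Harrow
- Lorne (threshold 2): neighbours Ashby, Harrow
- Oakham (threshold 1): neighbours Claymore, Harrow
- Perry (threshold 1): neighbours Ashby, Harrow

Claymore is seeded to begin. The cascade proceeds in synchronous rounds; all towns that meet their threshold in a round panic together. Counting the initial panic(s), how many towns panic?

Round 1 — Claymore panics (initial).
Round 2 — checking thresholds:
  Inley: 1 of 2 neighbours < 2, not yet.
  Oakham: 1 of 2 neighbours ≥ 1, panics.
Round 3 — no new panics; cascade stops.

2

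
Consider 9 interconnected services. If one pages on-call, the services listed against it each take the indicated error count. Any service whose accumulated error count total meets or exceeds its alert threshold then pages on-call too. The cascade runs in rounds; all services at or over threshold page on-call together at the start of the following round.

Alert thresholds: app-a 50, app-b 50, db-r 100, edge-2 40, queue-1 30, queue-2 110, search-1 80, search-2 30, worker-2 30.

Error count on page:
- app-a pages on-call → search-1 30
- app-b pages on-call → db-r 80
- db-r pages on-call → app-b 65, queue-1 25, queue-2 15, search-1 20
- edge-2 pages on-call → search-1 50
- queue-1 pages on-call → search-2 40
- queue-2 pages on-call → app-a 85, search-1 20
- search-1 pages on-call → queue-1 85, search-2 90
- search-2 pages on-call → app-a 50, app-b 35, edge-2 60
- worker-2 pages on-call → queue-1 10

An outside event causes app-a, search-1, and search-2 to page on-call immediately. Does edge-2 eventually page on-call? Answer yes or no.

yes

Round 1 — app-a, search-1, search-2 page on-call (initial).
  app-b: +35 → 35 < 50
  edge-2: +60 → 60 ≥ 40
  queue-1: +85 → 85 ≥ 30
Round 2 — edge-2, queue-1 page on-call.
No further pages.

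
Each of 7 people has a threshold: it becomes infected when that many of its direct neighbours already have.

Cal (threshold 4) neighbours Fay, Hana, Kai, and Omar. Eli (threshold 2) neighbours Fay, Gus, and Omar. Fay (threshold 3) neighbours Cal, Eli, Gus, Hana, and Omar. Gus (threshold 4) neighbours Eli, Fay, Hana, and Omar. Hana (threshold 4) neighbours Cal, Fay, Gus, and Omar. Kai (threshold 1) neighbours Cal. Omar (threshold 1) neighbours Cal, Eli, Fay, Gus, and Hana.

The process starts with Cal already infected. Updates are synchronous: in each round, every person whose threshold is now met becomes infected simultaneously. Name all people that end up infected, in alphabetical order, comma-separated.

Round 1 — Cal becomes infected (initial).
Round 2 — checking thresholds:
  Fay: 1 of 5 neighbours < 3, holds.
  Hana: 1 of 4 neighbours < 4, holds.
  Kai: 1 of 1 neighbours ≥ 1, becomes infected.
  Omar: 1 of 5 neighbours ≥ 1, becomes infected.
Round 3 — no new infections; cascade stops.

Cal, Kai, Omar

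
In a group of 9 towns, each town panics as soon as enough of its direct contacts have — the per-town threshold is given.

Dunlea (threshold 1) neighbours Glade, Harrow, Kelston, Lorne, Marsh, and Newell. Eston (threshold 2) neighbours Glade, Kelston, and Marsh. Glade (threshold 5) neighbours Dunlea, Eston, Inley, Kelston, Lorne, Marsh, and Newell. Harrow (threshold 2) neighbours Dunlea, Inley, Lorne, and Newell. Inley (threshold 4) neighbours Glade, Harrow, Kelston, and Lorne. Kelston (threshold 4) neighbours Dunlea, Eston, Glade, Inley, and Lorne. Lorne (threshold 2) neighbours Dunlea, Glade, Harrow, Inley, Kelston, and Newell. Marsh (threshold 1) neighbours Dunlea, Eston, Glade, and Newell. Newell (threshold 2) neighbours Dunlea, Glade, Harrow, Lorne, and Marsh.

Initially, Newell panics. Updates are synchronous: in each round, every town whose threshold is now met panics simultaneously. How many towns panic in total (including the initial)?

5

Round 1 — Newell panics (initial).
Round 2 — checking thresholds:
  Dunlea: 1 of 6 neighbours ≥ 1, panics.
  Glade: 1 of 7 neighbours < 5, below threshold.
  Harrow: 1 of 4 neighbours < 2, below threshold.
  Lorne: 1 of 6 neighbours < 2, below threshold.
  Marsh: 1 of 4 neighbours ≥ 1, panics.
Round 3 — checking thresholds:
  Eston: 1 of 3 neighbours < 2, below threshold.
  Glade: 3 of 7 neighbours < 5, below threshold.
  Harrow: 2 of 4 neighbours ≥ 2, panics.
  Kelston: 1 of 5 neighbours < 4, below threshold.
  Lorne: 2 of 6 neighbours ≥ 2, panics.
Round 4 — no new panics; cascade stops.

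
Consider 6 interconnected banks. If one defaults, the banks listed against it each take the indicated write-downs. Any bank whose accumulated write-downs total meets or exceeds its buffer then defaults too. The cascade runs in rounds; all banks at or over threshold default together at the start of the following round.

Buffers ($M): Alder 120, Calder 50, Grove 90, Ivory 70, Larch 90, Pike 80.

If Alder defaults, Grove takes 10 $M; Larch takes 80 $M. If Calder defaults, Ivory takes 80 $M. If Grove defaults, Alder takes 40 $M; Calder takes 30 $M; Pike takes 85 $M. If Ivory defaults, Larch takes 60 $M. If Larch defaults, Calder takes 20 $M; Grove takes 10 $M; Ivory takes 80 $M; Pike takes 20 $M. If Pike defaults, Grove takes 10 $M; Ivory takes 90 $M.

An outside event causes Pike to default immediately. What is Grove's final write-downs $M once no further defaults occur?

10

Round 1 — Pike defaults (initial).
  Grove: +10 → 10 < 90
  Ivory: +90 → 90 ≥ 70
Round 2 — Ivory defaults.
  Larch: +60 → 60 < 90
No further defaults.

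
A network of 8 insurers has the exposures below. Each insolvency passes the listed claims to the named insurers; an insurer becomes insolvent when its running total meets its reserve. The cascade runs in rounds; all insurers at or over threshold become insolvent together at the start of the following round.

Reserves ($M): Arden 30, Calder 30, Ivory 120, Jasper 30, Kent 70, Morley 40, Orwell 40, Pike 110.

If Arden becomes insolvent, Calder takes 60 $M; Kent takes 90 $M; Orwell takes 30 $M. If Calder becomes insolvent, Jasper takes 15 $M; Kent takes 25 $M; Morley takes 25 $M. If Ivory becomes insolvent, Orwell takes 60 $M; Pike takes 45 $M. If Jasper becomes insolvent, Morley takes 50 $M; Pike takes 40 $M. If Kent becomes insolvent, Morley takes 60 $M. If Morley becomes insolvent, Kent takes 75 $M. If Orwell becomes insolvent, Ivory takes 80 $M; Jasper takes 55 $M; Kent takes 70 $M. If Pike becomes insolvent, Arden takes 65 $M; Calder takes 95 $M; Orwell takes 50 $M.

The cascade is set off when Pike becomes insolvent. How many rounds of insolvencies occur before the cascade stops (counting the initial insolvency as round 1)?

4

Round 1 — Pike becomes insolvent (initial).
  Arden: +65 → 65 ≥ 30
  Calder: +95 → 95 ≥ 30
  Orwell: +50 → 50 ≥ 40
Round 2 — Arden, Calder, Orwell become insolvent.
  Ivory: +80 → 80 < 120
  Jasper: +15+55 → 70 ≥ 30
  Kent: +90+25+70 → 185 ≥ 70
  Morley: +25 → 25 < 40
Round 3 — Jasper, Kent become insolvent.
  Morley: +50+60 → 135 ≥ 40
Round 4 — Morley becomes insolvent.
No further insolvencies.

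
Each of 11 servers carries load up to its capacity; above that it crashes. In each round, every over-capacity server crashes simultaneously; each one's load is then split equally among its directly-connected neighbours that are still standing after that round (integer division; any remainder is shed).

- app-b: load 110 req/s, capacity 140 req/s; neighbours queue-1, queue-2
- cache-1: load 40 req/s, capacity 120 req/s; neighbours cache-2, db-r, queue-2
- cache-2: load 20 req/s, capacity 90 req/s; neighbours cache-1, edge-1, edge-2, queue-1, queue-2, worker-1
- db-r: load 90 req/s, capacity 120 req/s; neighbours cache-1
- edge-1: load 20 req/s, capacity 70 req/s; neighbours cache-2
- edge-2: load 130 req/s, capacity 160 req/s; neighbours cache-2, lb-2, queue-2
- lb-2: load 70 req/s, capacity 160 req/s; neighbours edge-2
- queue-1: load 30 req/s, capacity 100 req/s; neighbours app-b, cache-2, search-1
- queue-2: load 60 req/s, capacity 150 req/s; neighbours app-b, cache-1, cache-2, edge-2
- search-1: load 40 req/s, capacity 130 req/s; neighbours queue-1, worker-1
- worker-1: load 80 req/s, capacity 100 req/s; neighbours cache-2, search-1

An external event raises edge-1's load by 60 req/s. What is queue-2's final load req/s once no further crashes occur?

80

Round 1 — edge-1 at 80 > 70. edge-1 crashes.
  edge-1 sheds 80 req/s to cache-2: 80 each.
    cache-2: 20+80 = 100 > 90
Round 2 — cache-2 crashes.
  cache-2 sheds 100 req/s to cache-1, edge-2, queue-1, queue-2, worker-1: 20 each.
    cache-1: 40+20 = 60 ≤ 120
    edge-2: 130+20 = 150 ≤ 160
    queue-1: 30+20 = 50 ≤ 100
    queue-2: 60+20 = 80 ≤ 150
    worker-1: 80+20 = 100 ≤ 100
No further crashes.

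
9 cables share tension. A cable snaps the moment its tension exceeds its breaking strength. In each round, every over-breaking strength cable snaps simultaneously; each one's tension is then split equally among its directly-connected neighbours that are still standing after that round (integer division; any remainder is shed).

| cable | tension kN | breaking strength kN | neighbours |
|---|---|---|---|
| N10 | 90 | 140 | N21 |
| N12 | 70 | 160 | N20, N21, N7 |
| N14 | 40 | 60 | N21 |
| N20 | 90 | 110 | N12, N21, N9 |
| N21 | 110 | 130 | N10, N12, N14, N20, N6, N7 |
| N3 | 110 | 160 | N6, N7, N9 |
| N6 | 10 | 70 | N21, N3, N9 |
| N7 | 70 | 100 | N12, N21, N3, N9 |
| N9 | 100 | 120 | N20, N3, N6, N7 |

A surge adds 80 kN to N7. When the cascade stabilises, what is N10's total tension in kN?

119

Round 1 — N7 at 150 > 100. N7 snaps.
  N7 sheds 150 kN to N12, N21, N3, N9: 37 each (2 lost).
    N12: 70+37 = 107 ≤ 160
    N21: 110+37 = 147 > 130
    N3: 110+37 = 147 ≤ 160
    N9: 100+37 = 137 > 120
Round 2 — N21, N9 snap.
  N21 sheds 147 kN to N10, N12, N14, N20, N6: 29 each (2 lost).
    N10: 90+29 = 119 ≤ 140
    N12: 107+29 = 136 ≤ 160
    N14: 40+29 = 69 > 60
    N20: 90+29 = 119 > 110
    N6: 10+29 = 39 ≤ 70
  N9 sheds 137 kN to N20, N3, N6: 45 each (2 lost).
    N20: 119+45 = 164 > 110
    N3: 147+45 = 192 > 160
    N6: 39+45 = 84 > 70
Round 3 — N14, N20, N3, N6 snap.
  N14 sheds 69 kN: no online neighbours, lost.
  N20 sheds 164 kN to N12: 164 each.
    N12: 136+164 = 300 > 160
  N3 sheds 192 kN: no online neighbours, lost.
  N6 sheds 84 kN: no online neighbours, lost.
Round 4 — N12 snaps.
  N12 sheds 300 kN: no online neighbours, lost.
No further breaks.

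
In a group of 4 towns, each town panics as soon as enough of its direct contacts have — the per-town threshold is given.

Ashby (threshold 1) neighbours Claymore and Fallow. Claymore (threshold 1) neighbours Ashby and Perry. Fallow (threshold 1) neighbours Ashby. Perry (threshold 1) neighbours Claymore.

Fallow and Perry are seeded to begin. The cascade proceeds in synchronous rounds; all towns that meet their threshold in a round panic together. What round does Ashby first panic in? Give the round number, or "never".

2

Round 1 — Fallow, Perry panic (initial).
Round 2 — checking thresholds:
  Ashby: 1 of 2 neighbours ≥ 1, panics.
  Claymore: 1 of 2 neighbours ≥ 1, panics.
Round 3 — no new panics; cascade stops.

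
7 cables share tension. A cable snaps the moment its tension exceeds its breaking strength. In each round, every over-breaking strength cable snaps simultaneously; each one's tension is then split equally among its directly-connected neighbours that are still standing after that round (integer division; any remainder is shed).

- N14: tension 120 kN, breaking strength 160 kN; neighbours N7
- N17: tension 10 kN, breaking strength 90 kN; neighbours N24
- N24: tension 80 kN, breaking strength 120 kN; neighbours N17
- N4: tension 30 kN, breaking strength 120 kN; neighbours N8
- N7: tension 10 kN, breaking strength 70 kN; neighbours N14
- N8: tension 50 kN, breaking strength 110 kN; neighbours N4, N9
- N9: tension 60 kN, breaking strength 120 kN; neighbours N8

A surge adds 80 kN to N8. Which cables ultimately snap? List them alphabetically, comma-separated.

N8, N9

Round 1 — N8 at 130 > 110. N8 snaps.
  N8 sheds 130 kN to N4, N9: 65 each.
    N4: 30+65 = 95 ≤ 120
    N9: 60+65 = 125 > 120
Round 2 — N9 snaps.
  N9 sheds 125 kN: no online neighbours, lost.
No further breaks.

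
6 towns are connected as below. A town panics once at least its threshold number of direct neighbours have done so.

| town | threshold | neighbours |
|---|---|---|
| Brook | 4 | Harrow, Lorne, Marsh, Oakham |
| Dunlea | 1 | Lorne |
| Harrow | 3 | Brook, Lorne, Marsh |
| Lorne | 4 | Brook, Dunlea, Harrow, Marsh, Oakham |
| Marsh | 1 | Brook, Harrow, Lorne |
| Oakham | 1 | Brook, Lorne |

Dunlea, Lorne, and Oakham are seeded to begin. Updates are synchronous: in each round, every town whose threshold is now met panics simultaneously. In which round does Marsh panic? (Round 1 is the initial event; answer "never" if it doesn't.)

Round 1 — Dunlea, Lorne, Oakham panic (initial).
Round 2 — checking thresholds:
  Brook: 2 of 4 neighbours < 4, below threshold.
  Harrow: 1 of 3 neighbours < 3, below threshold.
  Marsh: 1 of 3 neighbours ≥ 1, panics.
Round 3 — no new panics; cascade stops.

2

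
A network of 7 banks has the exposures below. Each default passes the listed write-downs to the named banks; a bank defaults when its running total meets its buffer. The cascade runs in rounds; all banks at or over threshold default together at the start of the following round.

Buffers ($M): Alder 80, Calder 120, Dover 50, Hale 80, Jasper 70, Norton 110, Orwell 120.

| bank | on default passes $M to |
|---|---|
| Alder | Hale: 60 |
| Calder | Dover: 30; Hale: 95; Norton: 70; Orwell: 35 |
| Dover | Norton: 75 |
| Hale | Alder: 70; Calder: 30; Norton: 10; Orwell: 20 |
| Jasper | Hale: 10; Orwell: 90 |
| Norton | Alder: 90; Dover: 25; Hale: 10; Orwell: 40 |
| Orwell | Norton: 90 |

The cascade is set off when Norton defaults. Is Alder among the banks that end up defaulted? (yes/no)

yes

Round 1 — Norton defaults (initial).
  Alder: +90 → 90 ≥ 80
  Dover: +25 → 25 < 50
  Hale: +10 → 10 < 80
  Orwell: +40 → 40 < 120
Round 2 — Alder defaults.
  Hale: +60 → 70 < 80
No further defaults.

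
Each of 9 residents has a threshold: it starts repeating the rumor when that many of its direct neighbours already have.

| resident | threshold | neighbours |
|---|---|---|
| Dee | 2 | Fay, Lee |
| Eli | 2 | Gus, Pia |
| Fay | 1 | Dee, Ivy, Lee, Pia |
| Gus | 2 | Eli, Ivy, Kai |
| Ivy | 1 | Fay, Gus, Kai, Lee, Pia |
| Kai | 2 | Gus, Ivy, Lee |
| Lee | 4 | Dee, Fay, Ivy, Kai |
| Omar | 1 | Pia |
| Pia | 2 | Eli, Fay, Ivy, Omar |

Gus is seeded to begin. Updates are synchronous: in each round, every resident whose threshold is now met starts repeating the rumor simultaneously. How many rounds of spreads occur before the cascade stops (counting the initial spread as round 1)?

5

Round 1 — Gus starts repeating the rumor (initial).
Round 2 — checking thresholds:
  Eli: 1 of 2 neighbours < 2, holds.
  Ivy: 1 of 5 neighbours ≥ 1, starts repeating the rumor.
  Kai: 1 of 3 neighbours < 2, holds.
Round 3 — checking thresholds:
  Eli: 1 of 2 neighbours < 2, holds.
  Fay: 1 of 4 neighbours ≥ 1, starts repeating the rumor.
  Kai: 2 of 3 neighbours ≥ 2, starts repeating the rumor.
  Lee: 1 of 4 neighbours < 4, holds.
  Pia: 1 of 4 neighbours < 2, holds.
Round 4 — checking thresholds:
  Dee: 1 of 2 neighbours < 2, holds.
  Eli: 1 of 2 neighbours < 2, holds.
  Lee: 3 of 4 neighbours < 4, holds.
  Pia: 2 of 4 neighbours ≥ 2, starts repeating the rumor.
Round 5 — checking thresholds:
  Dee: 1 of 2 neighbours < 2, holds.
  Eli: 2 of 2 neighbours ≥ 2, starts repeating the rumor.
  Lee: 3 of 4 neighbours < 4, holds.
  Omar: 1 of 1 neighbours ≥ 1, starts repeating the rumor.
Round 6 — no new spreads; cascade stops.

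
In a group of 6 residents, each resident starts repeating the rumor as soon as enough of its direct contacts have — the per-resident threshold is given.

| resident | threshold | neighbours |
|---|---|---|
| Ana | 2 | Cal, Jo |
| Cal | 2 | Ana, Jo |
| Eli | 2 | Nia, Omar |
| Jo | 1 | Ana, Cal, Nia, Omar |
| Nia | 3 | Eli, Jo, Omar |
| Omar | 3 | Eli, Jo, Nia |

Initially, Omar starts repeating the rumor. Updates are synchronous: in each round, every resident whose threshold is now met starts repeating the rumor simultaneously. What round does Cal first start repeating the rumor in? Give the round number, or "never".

never

Round 1 — Omar starts repeating the rumor (initial).
Round 2 — checking thresholds:
  Eli: 1 of 2 neighbours < 2, holds.
  Jo: 1 of 4 neighbours ≥ 1, starts repeating the rumor.
  Nia: 1 of 3 neighbours < 3, holds.
Round 3 — no new spreads; cascade stops.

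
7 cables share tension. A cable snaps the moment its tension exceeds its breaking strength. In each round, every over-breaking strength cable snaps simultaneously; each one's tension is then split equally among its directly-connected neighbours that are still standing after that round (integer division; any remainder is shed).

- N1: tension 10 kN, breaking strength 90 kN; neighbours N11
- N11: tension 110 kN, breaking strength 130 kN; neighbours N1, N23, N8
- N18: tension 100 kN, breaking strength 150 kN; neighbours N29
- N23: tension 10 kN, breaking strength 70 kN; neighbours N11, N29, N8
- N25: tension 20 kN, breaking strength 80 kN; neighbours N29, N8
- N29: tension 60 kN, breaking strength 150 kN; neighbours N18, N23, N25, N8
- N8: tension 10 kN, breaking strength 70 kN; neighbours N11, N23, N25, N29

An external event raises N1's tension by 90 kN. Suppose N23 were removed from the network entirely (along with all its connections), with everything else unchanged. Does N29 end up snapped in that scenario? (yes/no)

With N23 removed:
Round 1 — N1 at 100 > 90. N1 snaps.
  N1 sheds 100 kN to N11: 100 each.
    N11: 110+100 = 210 > 130
Round 2 — N11 snaps.
  N11 sheds 210 kN to N8: 210 each.
    N8: 10+210 = 220 > 70
Round 3 — N8 snaps.
  N8 sheds 220 kN to N25, N29: 110 each.
    N25: 20+110 = 130 > 80
    N29: 60+110 = 170 > 150
Round 4 — N25, N29 snap.
  N25 sheds 130 kN: no online neighbours, lost.
  N29 sheds 170 kN to N18: 170 each.
    N18: 100+170 = 270 > 150
Round 5 — N18 snaps.
  N18 sheds 270 kN: no online neighbours, lost.
No further breaks.

yes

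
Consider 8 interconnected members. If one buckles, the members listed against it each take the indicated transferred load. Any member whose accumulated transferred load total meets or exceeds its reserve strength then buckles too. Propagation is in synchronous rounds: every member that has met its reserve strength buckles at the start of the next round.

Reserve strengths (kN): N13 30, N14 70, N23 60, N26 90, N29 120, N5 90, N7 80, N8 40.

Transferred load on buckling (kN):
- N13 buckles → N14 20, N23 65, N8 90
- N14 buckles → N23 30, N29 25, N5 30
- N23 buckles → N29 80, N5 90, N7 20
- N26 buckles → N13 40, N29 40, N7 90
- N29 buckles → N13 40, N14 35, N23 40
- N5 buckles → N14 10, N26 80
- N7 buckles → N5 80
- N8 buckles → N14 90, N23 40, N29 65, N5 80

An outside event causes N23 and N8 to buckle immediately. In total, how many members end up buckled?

6

Round 1 — N23, N8 buckle (initial).
  N14: +90 → 90 ≥ 70
  N29: +80+65 → 145 ≥ 120
  N5: +90+80 → 170 ≥ 90
  N7: +20 → 20 < 80
Round 2 — N14, N29, N5 buckle.
  N13: +40 → 40 ≥ 30
  N26: +80 → 80 < 90
Round 3 — N13 buckles.
No further bucklings.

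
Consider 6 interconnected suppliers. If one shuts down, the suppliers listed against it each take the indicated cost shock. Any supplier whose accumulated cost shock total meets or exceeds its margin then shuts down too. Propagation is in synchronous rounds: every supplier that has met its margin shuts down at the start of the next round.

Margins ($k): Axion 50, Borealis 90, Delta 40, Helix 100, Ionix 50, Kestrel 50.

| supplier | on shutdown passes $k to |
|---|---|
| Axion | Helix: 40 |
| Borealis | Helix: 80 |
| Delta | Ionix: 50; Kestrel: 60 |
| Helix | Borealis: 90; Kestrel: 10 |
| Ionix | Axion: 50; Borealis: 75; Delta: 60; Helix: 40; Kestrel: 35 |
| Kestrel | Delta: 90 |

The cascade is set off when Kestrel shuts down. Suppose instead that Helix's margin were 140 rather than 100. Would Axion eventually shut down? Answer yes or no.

With Helix's margin at 140:
Round 1 — Kestrel shuts down (initial).
  Delta: +90 → 90 ≥ 40
Round 2 — Delta shuts down.
  Ionix: +50 → 50 ≥ 50
Round 3 — Ionix shuts down.
  Axion: +50 → 50 ≥ 50
  Borealis: +75 → 75 < 90
  Helix: +40 → 40 < 140
Round 4 — Axion shuts down.
  Helix: +40 → 80 < 140
No further shutdowns.

yes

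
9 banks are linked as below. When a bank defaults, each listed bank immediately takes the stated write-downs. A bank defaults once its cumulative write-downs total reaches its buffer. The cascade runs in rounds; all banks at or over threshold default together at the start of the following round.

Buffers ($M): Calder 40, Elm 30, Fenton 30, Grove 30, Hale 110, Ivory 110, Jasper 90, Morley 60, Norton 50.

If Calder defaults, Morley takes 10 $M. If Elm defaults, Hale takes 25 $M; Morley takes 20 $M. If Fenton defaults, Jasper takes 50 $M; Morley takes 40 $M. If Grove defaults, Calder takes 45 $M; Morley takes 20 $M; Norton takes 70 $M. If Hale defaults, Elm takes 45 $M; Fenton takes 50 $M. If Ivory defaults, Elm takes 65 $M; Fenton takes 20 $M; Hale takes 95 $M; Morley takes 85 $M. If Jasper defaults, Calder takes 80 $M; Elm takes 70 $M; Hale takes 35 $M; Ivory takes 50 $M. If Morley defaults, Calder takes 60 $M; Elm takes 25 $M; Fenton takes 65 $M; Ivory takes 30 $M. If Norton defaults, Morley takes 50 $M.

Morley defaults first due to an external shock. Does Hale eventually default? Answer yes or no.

Round 1 — Morley defaults (initial).
  Calder: +60 → 60 ≥ 40
  Elm: +25 → 25 < 30
  Fenton: +65 → 65 ≥ 30
  Ivory: +30 → 30 < 110
Round 2 — Calder, Fenton default.
  Jasper: +50 → 50 < 90
No further defaults.

no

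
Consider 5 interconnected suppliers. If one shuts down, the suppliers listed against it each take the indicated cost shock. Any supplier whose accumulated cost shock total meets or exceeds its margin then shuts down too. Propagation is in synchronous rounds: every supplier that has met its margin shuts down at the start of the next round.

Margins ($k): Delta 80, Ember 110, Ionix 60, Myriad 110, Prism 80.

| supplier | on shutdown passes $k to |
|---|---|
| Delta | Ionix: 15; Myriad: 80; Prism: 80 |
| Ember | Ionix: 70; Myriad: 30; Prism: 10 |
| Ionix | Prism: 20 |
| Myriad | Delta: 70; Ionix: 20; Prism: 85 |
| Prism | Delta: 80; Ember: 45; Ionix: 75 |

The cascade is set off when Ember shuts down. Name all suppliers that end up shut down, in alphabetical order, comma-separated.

Round 1 — Ember shuts down (initial).
  Ionix: +70 → 70 ≥ 60
  Myriad: +30 → 30 < 110
  Prism: +10 → 10 < 80
Round 2 — Ionix shuts down.
  Prism: +20 → 30 < 80
No further shutdowns.

Ember, Ionix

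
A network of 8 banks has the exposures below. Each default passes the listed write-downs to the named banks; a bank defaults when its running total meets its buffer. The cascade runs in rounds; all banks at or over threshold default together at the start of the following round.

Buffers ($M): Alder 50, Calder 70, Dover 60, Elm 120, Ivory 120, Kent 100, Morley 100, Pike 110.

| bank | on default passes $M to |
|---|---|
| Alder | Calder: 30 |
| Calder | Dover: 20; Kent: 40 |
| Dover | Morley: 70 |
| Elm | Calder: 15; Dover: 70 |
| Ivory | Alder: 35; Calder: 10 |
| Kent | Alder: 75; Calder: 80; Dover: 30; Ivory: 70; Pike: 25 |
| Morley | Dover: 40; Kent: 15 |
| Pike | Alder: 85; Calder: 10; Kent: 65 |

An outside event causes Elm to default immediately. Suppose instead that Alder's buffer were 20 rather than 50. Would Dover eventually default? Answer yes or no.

yes

With Alder's buffer at 20:
Round 1 — Elm defaults (initial).
  Calder: +15 → 15 < 70
  Dover: +70 → 70 ≥ 60
Round 2 — Dover defaults.
  Morley: +70 → 70 < 100
No further defaults.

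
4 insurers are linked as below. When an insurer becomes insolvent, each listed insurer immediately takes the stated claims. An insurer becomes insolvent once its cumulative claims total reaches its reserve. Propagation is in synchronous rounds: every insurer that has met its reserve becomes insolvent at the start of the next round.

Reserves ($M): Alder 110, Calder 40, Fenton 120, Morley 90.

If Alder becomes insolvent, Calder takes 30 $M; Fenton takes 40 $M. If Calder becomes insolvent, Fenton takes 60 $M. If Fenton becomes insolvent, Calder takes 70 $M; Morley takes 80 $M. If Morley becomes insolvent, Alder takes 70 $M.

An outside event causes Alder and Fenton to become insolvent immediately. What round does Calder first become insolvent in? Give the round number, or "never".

2

Round 1 — Alder, Fenton become insolvent (initial).
  Calder: +30+70 → 100 ≥ 40
  Morley: +80 → 80 < 90
Round 2 — Calder becomes insolvent.
No further insolvencies.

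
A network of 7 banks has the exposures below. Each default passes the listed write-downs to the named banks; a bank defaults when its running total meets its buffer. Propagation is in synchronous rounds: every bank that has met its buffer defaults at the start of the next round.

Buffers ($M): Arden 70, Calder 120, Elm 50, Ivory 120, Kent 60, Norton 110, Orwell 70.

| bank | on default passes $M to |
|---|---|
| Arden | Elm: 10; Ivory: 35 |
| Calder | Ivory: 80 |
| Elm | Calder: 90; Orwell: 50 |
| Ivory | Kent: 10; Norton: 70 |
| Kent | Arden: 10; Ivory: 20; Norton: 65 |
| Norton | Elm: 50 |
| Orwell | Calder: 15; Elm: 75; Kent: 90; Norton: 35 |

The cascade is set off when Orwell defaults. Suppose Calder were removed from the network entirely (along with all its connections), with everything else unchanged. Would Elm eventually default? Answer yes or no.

yes

With Calder removed:
Round 1 — Orwell defaults (initial).
  Elm: +75 → 75 ≥ 50
  Kent: +90 → 90 ≥ 60
  Norton: +35 → 35 < 110
Round 2 — Elm, Kent default.
  Arden: +10 → 10 < 70
  Ivory: +20 → 20 < 120
  Norton: +65 → 100 < 110
No further defaults.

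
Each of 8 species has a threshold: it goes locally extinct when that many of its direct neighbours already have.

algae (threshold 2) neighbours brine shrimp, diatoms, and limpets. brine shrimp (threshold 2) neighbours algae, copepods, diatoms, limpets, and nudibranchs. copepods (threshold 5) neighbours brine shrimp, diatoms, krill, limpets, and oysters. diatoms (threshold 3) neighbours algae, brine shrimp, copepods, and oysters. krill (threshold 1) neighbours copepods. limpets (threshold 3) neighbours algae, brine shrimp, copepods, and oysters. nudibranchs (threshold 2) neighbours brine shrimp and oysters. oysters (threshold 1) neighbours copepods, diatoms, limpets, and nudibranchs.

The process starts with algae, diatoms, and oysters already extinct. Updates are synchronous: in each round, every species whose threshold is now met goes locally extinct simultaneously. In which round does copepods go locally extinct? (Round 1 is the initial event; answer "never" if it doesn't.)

Round 1 — algae, diatoms, oysters go locally extinct (initial).
Round 2 — checking thresholds:
  brine shrimp: 2 of 5 neighbours ≥ 2, goes locally extinct.
  copepods: 2 of 5 neighbours < 5, not yet.
  limpets: 2 of 4 neighbours < 3, not yet.
  nudibranchs: 1 of 2 neighbours < 2, not yet.
Round 3 — checking thresholds:
  copepods: 3 of 5 neighbours < 5, not yet.
  limpets: 3 of 4 neighbours ≥ 3, goes locally extinct.
  nudibranchs: 2 of 2 neighbours ≥ 2, goes locally extinct.
Round 4 — no new extinctions; cascade stops.

never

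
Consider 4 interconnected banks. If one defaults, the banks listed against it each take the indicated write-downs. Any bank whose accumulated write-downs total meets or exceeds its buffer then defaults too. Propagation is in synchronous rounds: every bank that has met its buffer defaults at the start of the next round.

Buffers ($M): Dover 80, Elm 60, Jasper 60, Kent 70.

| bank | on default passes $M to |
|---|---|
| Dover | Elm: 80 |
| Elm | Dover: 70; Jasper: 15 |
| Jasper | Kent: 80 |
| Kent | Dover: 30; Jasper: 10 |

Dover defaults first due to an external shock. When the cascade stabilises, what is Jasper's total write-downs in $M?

15

Round 1 — Dover defaults (initial).
  Elm: +80 → 80 ≥ 60
Round 2 — Elm defaults.
  Jasper: +15 → 15 < 60
No further defaults.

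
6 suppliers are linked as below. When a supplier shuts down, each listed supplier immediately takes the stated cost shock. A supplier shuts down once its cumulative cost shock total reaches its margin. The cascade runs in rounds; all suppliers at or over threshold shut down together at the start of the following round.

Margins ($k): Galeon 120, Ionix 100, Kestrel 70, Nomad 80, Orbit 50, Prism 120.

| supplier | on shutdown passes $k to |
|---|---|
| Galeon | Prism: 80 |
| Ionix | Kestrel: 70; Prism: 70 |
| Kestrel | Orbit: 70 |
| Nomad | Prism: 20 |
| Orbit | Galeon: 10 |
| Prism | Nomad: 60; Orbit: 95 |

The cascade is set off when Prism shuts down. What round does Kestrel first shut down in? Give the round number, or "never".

never

Round 1 — Prism shuts down (initial).
  Nomad: +60 → 60 < 80
  Orbit: +95 → 95 ≥ 50
Round 2 — Orbit shuts down.
  Galeon: +10 → 10 < 120
No further shutdowns.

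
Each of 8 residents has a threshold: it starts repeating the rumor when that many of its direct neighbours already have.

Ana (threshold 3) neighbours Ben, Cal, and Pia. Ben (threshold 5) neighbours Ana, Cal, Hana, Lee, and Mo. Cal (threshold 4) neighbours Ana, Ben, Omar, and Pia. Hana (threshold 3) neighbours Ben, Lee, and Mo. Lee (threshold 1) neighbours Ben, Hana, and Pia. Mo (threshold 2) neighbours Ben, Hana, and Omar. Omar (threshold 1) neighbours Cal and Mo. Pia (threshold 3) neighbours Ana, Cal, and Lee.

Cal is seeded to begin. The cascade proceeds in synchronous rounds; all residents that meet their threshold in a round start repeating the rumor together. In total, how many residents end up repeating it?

2

Round 1 — Cal starts repeating the rumor (initial).
Round 2 — checking thresholds:
  Ana: 1 of 3 neighbours < 3, not yet.
  Ben: 1 of 5 neighbours < 5, not yet.
  Omar: 1 of 2 neighbours ≥ 1, starts repeating the rumor.
  Pia: 1 of 3 neighbours < 3, not yet.
Round 3 — no new spreads; cascade stops.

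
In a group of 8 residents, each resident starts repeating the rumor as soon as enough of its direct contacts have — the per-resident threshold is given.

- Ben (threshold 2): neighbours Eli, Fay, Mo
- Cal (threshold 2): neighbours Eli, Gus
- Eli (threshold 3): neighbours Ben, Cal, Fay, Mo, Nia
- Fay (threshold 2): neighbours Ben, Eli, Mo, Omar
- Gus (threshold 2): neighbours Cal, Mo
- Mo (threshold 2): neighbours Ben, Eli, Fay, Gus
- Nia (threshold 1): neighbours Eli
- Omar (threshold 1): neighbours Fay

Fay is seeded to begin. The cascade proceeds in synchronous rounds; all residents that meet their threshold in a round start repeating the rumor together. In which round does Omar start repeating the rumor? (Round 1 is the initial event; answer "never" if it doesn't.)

2

Round 1 — Fay starts repeating the rumor (initial).
Round 2 — checking thresholds:
  Ben: 1 of 3 neighbours < 2, holds.
  Eli: 1 of 5 neighbours < 3, holds.
  Mo: 1 of 4 neighbours < 2, holds.
  Omar: 1 of 1 neighbours ≥ 1, starts repeating the rumor.
Round 3 — no new spreads; cascade stops.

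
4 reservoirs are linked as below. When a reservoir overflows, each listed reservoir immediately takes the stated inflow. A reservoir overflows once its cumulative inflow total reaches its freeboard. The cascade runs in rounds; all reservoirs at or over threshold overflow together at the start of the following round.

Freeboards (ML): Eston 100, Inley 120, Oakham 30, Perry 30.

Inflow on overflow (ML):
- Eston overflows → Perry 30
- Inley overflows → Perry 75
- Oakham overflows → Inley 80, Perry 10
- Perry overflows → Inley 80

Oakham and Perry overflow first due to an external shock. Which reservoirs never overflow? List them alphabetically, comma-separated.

Round 1 — Oakham, Perry overflow (initial).
  Inley: +80+80 → 160 ≥ 120
Round 2 — Inley overflows.
No further overflows.

Eston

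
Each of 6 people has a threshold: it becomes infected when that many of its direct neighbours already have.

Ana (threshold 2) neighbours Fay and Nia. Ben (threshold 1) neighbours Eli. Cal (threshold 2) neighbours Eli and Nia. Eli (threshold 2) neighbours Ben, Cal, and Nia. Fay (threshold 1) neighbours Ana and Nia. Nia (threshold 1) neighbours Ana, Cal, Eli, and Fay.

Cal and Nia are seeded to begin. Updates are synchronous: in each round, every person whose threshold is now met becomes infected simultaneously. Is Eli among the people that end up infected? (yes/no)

Round 1 — Cal, Nia become infected (initial).
Round 2 — checking thresholds:
  Ana: 1 of 2 neighbours < 2, holds.
  Eli: 2 of 3 neighbours ≥ 2, becomes infected.
  Fay: 1 of 2 neighbours ≥ 1, becomes infected.
Round 3 — checking thresholds:
  Ana: 2 of 2 neighbours ≥ 2, becomes infected.
  Ben: 1 of 1 neighbours ≥ 1, becomes infected.
Round 4 — no new infections; cascade stops.

yes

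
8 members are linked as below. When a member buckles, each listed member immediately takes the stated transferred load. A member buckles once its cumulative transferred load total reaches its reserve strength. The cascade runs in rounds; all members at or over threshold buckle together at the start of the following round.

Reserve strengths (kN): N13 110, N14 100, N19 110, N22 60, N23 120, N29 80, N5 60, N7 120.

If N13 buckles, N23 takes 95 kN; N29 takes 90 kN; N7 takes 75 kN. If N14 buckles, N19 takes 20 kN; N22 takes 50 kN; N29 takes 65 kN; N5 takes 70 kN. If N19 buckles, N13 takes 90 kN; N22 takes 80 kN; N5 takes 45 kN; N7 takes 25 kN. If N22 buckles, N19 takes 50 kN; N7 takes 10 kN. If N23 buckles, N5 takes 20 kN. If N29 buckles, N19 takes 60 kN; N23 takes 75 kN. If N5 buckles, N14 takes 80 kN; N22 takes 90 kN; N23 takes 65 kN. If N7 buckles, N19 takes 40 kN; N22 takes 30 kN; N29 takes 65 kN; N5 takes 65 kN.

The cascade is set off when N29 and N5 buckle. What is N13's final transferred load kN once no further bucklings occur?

90

Round 1 — N29, N5 buckle (initial).
  N14: +80 → 80 < 100
  N19: +60 → 60 < 110
  N22: +90 → 90 ≥ 60
  N23: +75+65 → 140 ≥ 120
Round 2 — N22, N23 buckle.
  N19: +50 → 110 ≥ 110
  N7: +10 → 10 < 120
Round 3 — N19 buckles.
  N13: +90 → 90 < 110
  N7: +25 → 35 < 120
No further bucklings.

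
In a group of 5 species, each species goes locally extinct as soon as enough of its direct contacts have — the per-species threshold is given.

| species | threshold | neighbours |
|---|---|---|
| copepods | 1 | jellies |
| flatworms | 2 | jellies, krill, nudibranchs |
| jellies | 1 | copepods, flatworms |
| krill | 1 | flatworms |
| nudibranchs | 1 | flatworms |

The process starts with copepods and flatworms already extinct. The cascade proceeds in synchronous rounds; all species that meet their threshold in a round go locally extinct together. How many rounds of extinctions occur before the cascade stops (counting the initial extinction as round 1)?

2

Round 1 — copepods, flatworms go locally extinct (initial).
Round 2 — checking thresholds:
  jellies: 2 of 2 neighbours ≥ 1, goes locally extinct.
  krill: 1 of 1 neighbours ≥ 1, goes locally extinct.
  nudibranchs: 1 of 1 neighbours ≥ 1, goes locally extinct.
Round 3 — no new extinctions; cascade stops.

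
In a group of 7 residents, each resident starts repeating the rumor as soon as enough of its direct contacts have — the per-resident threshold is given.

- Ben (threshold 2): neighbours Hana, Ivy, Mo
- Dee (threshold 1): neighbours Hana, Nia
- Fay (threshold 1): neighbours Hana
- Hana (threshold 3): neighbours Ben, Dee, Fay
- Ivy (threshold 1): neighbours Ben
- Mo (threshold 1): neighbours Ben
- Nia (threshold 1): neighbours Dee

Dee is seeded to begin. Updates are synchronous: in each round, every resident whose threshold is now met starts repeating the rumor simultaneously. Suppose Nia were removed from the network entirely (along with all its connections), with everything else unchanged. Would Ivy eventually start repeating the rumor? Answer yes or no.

With Nia removed:
Round 1 — Dee starts repeating the rumor (initial).
Round 2 — no new spreads; cascade stops.

no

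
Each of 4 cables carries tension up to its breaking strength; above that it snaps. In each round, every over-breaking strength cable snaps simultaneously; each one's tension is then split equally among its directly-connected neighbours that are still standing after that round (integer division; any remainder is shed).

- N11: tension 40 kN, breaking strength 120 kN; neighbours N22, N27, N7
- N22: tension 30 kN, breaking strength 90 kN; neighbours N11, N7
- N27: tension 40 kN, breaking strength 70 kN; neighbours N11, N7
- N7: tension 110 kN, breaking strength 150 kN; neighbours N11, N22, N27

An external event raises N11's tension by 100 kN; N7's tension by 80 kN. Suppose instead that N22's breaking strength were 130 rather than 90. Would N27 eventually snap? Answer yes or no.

yes

With N22's breaking strength at 130:
Round 1 — N11 at 140 > 120; N7 at 190 > 150. N11, N7 snap.
  N11 sheds 140 kN to N22, N27: 70 each.
    N22: 30+70 = 100 ≤ 130
    N27: 40+70 = 110 > 70
  N7 sheds 190 kN to N22, N27: 95 each.
    N22: 100+95 = 195 > 130
    N27: 110+95 = 205 > 70
Round 2 — N22, N27 snap.
  N22 sheds 195 kN: no online neighbours, lost.
  N27 sheds 205 kN: no online neighbours, lost.
No further breaks.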